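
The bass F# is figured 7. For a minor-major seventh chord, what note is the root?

The figures 7 mean the root of the chord is in the bass. If F# is the root of a minor-major seventh chord, the root is F# (chord tones F#–A–C#–E#).

F#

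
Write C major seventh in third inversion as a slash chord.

Cmaj7/B

Third inversion of C major seventh has the seventh (B) in the bass. As a slash chord: Cmaj7/B.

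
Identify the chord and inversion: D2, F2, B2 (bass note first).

The pitch classes D, F, B arrange in thirds as B–D–F: a B diminished triad.
D is the third of B diminished; third in the bass means first inversion (figured bass 6).

B diminished, first inversion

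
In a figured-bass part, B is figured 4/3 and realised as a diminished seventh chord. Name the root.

E#

The figures 4/3 mean the fifth of the chord is in the bass. If B is the fifth of a diminished seventh chord, the root is E# (chord tones E#–G#–B–D).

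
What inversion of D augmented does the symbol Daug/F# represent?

first inversion

Daug/F# means D augmented with F# in the bass. F# is the third of D augmented (D–F#–A#), so this is first inversion.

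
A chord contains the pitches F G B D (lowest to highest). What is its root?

G

The distinct letter names are F, G, B, D. Arranged as a stack of thirds they read G–B–D–F, so G is the root (a G dominant seventh chord).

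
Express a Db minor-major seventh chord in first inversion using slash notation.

Dbm(maj7)/Fb

First inversion of Db minor-major seventh has the third (Fb) in the bass. As a slash chord: Dbm(maj7)/Fb.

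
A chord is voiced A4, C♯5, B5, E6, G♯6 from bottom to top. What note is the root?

Reordering A, C#, B, E, G# into stacked thirds gives A–C#–E–G#–B; the bottom of that stack, A, is the root.

A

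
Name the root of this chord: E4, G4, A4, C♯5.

The distinct letter names are E, G, A, C#. Arranged as a stack of thirds they read A–C#–E–G, so A is the root (an A dominant seventh chord).

A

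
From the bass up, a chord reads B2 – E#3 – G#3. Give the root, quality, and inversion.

E# diminished, second inversion

The pitch classes B, E#, G# arrange in thirds as E#–G#–B: an E# diminished triad.
The lowest note is B, the fifth of the chord, so this is second inversion (figured bass 6/4).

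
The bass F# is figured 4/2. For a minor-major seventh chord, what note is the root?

G

The figures 4/2 mean the seventh of the chord is in the bass. If F# is the seventh of a minor-major seventh chord, the root is G (chord tones G–Bb–D–F#).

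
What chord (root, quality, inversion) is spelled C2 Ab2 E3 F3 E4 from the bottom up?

F minor-major seventh, second inversion

Reducing to letter names: C, Ab, E, F. These stack in thirds as F–Ab–C–E — an F minor-major seventh chord.
With the fifth (C) in the bass, the chord is in second inversion (figured bass 4/3).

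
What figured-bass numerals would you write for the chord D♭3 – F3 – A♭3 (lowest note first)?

The notes Db, F, Ab stack in thirds as Db–F–Ab — a Db major triad. The bass Db is the root, so this is root position: figured 5/3.

5/3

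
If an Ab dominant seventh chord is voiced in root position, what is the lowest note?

Ab

The root of Ab dominant seventh (Ab–C–Eb–Gb) is Ab; that is the bass in root position.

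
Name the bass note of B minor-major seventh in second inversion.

F#

B minor-major seventh is B–D–F#–A#. Second inversion places the fifth in the bass: F#.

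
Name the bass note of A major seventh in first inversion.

C#

The third of A major seventh (A–C#–E–G#) is C#; that is the bass in first inversion.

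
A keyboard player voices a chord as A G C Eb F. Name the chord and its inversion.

F dominant ninth, first inversion

The distinct note names are A, G, C, Eb, F. Stacked in thirds they read F–A–C–Eb–G, which is a dominant ninth chord on F.
The lowest note is A, the third of the chord, so this is first inversion.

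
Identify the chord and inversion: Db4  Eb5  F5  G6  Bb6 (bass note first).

The pitch classes Db, Eb, F, G, Bb arrange in thirds as Eb–G–Bb–Db–F: an Eb dominant ninth chord.
With the seventh (Db) in the bass, the chord is in third inversion.

Eb dominant ninth, third inversion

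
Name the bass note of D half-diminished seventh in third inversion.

C

In third inversion the seventh is lowest. For D half-diminished seventh (D–F–Ab–C) that is C.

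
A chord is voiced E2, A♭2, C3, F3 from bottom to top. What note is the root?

F

The distinct letter names are E, Ab, C, F. Arranged as a stack of thirds they read F–Ab–C–E, so F is the root (an F minor-major seventh chord).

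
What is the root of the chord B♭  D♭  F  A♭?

Bb, Db, F, Ab are the tones of a Bb minor seventh chord (Bb–Db–F–Ab), making Bb the root.

Bb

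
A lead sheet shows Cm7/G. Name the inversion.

Cm7/G means C minor seventh with G in the bass. G is the fifth of C minor seventh (C–Eb–G–Bb), so this is second inversion.

second inversion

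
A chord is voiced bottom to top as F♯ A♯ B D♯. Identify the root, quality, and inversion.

B major seventh, second inversion

Reducing to letter names: F#, A#, B, D#. These stack in thirds as B–D#–F#–A# — a B major seventh chord.
The lowest note is F#, the fifth of the chord, so this is second inversion (figured bass 4/3).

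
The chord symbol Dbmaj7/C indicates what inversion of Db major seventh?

Dbmaj7/C means Db major seventh with C in the bass. C is the seventh of Db major seventh (Db–F–Ab–C), so this is third inversion.

third inversion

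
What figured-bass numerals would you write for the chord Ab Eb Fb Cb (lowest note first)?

6/5

The notes Ab, Eb, Fb, Cb stack in thirds as Fb–Ab–Cb–Eb — an Fb major seventh chord. The bass Ab is the third, so this is first inversion: figured 6/5.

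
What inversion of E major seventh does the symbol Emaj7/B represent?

second inversion

Emaj7/B means E major seventh with B in the bass. B is the fifth of E major seventh (E–G#–B–D#), so this is second inversion.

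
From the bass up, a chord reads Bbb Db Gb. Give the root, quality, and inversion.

Gb minor, first inversion

The pitch classes Bbb, Db, Gb arrange in thirds as Gb–Bbb–Db: a Gb minor triad.
The lowest note is Bbb, the third of the chord, so this is first inversion (figured bass 6).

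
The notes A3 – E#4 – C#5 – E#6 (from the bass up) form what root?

A, E#, C# are the tones of an A augmented triad (A–C#–E#), making A the root.

A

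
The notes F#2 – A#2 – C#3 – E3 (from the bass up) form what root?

Reordering F#, A#, C#, E into stacked thirds gives F#–A#–C#–E; the bottom of that stack, F#, is the root.

F#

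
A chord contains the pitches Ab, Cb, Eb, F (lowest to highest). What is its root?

Reordering Ab, Cb, Eb, F into stacked thirds gives F–Ab–Cb–Eb; the bottom of that stack, F, is the root.

F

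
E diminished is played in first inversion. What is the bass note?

E diminished is E–G–Bb. First inversion places the third in the bass: G.

G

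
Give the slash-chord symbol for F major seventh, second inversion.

Fmaj7/C

Second inversion of F major seventh has the fifth (C) in the bass. As a slash chord: Fmaj7/C.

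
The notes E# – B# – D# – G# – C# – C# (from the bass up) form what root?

C#

E#, B#, D#, G#, C# are the tones of a C# major ninth chord (C#–E#–G#–B#–D#), making C# the root.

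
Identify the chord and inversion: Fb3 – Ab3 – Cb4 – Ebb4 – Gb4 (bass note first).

Fb dominant ninth, root position

The distinct note names are Fb, Ab, Cb, Ebb, Gb. Stacked in thirds they read Fb–Ab–Cb–Ebb–Gb, which is a dominant ninth chord on Fb.
Fb is the root of Fb dominant ninth; root in the bass means root position.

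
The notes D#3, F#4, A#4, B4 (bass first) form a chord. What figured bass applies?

The notes D#, F#, A#, B stack in thirds as B–D#–F#–A# — a B major seventh chord. The bass D# is the third, so this is first inversion: figured 6/5.

6/5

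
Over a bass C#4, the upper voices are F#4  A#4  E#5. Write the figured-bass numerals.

The notes C#, F#, A#, E# stack in thirds as F#–A#–C#–E# — an F# major seventh chord. The bass C# is the fifth, so this is second inversion: figured 4/3.

4/3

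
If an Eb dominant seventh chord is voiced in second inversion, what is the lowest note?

Bb

Eb dominant seventh is Eb–G–Bb–Db. Second inversion places the fifth in the bass: Bb.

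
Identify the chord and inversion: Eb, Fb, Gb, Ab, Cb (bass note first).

Fb major ninth, third inversion

Reducing to letter names: Eb, Fb, Gb, Ab, Cb. These stack in thirds as Fb–Ab–Cb–Eb–Gb — an Fb major ninth chord.
The lowest note is Eb, the seventh of the chord, so this is third inversion.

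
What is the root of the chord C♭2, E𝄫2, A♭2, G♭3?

Cb, Ebb, Ab, Gb are the tones of an Ab half-diminished seventh chord (Ab–Cb–Ebb–Gb), making Ab the root.

Ab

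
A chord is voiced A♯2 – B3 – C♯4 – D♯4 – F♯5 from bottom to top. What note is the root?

The distinct letter names are A#, B, C#, D#, F#. Arranged as a stack of thirds they read B–D#–F#–A#–C#, so B is the root (a B major ninth chord).

B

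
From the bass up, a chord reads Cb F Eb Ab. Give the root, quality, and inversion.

The pitch classes Cb, F, Eb, Ab arrange in thirds as F–Ab–Cb–Eb: an F half-diminished seventh chord.
Cb is the fifth of F half-diminished seventh; fifth in the bass means second inversion (figured bass 4/3).

F half-diminished seventh, second inversion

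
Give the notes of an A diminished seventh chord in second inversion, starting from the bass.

Eb, Gb, A, C

Spelling A diminished seventh: A–C–Eb–Gb. In second inversion the fifth is bass, giving Eb, Gb, A, C from the bottom.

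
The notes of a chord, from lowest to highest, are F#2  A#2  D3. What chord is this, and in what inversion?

Reducing to letter names: F#, A#, D. These stack in thirds as D–F#–A# — a D augmented triad.
With the third (F#) in the bass, the chord is in first inversion (figured bass 6).

D augmented, first inversion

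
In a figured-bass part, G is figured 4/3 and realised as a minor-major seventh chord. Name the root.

The figures 4/3 mean the fifth of the chord is in the bass. If G is the fifth of a minor-major seventh chord, the root is C (chord tones C–Eb–G–B).

C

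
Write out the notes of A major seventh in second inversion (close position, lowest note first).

The chord tones are A–C#–E–G#. With the fifth (E) lowest for second inversion: E, G#, A, C#.

E, G#, A, C#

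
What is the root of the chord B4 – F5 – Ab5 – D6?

B

Reordering B, F, Ab, D into stacked thirds gives B–D–F–Ab; the bottom of that stack, B, is the root.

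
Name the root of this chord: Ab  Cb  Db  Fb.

Db

Ab, Cb, Db, Fb are the tones of a Db minor seventh chord (Db–Fb–Ab–Cb), making Db the root.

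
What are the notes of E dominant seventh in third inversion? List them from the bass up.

D, E, G#, B

The chord tones are E–G#–B–D. With the seventh (D) lowest for third inversion: D, E, G#, B.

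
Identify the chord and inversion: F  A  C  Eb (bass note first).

F dominant seventh, root position

The distinct note names are F, A, C, Eb. Stacked in thirds they read F–A–C–Eb, which is a dominant seventh chord on F.
F is the root of F dominant seventh; root in the bass means root position (figured bass 7).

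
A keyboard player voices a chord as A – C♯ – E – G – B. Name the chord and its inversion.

Reducing to letter names: A, C#, E, G, B. These stack in thirds as A–C#–E–G–B — an A dominant ninth chord.
With the root (A) in the bass, the chord is in root position.

A dominant ninth, root position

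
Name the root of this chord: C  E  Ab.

Reordering C, E, Ab into stacked thirds gives Ab–C–E; the bottom of that stack, Ab, is the root.

Ab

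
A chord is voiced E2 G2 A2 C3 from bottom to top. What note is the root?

A

Reordering E, G, A, C into stacked thirds gives A–C–E–G; the bottom of that stack, A, is the root.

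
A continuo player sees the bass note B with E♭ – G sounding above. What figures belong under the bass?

The notes B, Eb, G stack in thirds as Eb–G–B — an Eb augmented triad. The bass B is the fifth, so this is second inversion: figured 6/4.

6/4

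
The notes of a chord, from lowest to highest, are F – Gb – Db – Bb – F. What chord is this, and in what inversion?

Gb major seventh, third inversion

Reducing to letter names: F, Gb, Db, Bb. These stack in thirds as Gb–Bb–Db–F — a Gb major seventh chord.
F is the seventh of Gb major seventh; seventh in the bass means third inversion (figured bass 4/2).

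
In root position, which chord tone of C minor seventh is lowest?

The root of C minor seventh (C–Eb–G–Bb) is C; that is the bass in root position.

C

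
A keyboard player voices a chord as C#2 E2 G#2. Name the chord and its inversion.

C# minor, root position

Reducing to letter names: C#, E, G#. These stack in thirds as C#–E–G# — a C# minor triad.
The lowest note is C#, the root of the chord, so this is root position (figured bass 5/3).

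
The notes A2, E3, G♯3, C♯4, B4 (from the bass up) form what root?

Reordering A, E, G#, C#, B into stacked thirds gives A–C#–E–G#–B; the bottom of that stack, A, is the root.

A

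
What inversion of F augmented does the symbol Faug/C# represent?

Faug/C# means F augmented with C# in the bass. C# is the fifth of F augmented (F–A–C#), so this is second inversion.

second inversion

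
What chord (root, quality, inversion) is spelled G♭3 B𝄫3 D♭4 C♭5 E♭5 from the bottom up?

Cb dominant ninth, second inversion

The pitch classes Gb, Bbb, Db, Cb, Eb arrange in thirds as Cb–Eb–Gb–Bbb–Db: a Cb dominant ninth chord.
Gb is the fifth of Cb dominant ninth; fifth in the bass means second inversion.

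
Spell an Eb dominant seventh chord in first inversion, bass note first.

G, Bb, Db, Eb

The chord tones are Eb–G–Bb–Db. With the third (G) lowest for first inversion: G, Bb, Db, Eb.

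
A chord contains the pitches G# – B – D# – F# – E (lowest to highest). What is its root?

E

Reordering G#, B, D#, F#, E into stacked thirds gives E–G#–B–D#–F#; the bottom of that stack, E, is the root.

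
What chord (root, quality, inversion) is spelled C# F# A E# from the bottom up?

F# minor-major seventh, second inversion

The distinct note names are C#, F#, A, E#. Stacked in thirds they read F#–A–C#–E#, which is a minor-major seventh chord on F#.
With the fifth (C#) in the bass, the chord is in second inversion (figured bass 4/3).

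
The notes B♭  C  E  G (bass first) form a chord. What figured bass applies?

4/2

The notes Bb, C, E, G stack in thirds as C–E–G–Bb — a C dominant seventh chord. The bass Bb is the seventh, so this is third inversion: figured 4/2.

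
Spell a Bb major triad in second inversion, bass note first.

Bb major is Bb–D–F. Second inversion puts the fifth (F) in the bass, with the remaining tones above: F, Bb, D.

F, Bb, D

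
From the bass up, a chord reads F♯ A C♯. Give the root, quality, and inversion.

The pitch classes F#, A, C# arrange in thirds as F#–A–C#: an F# minor triad.
F# is the root of F# minor; root in the bass means root position (figured bass 5/3).

F# minor, root position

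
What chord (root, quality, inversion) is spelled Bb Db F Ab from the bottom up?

The pitch classes Bb, Db, F, Ab arrange in thirds as Bb–Db–F–Ab: a Bb minor seventh chord.
With the root (Bb) in the bass, the chord is in root position (figured bass 7).

Bb minor seventh, root position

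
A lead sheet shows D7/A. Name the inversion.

D7/A means D dominant seventh with A in the bass. A is the fifth of D dominant seventh (D–F#–A–C), so this is second inversion.

second inversion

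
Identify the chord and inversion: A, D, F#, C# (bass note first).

The distinct note names are A, D, F#, C#. Stacked in thirds they read D–F#–A–C#, which is a major seventh chord on D.
With the fifth (A) in the bass, the chord is in second inversion (figured bass 4/3).

D major seventh, second inversion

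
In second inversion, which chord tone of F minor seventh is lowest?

C

In second inversion the fifth is lowest. For F minor seventh (F–Ab–C–Eb) that is C.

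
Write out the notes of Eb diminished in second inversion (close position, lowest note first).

Bbb, Eb, Gb

Spelling Eb diminished: Eb–Gb–Bbb. In second inversion the fifth is bass, giving Bbb, Eb, Gb from the bottom.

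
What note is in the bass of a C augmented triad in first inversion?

C augmented is C–E–G#. First inversion places the third in the bass: E.

E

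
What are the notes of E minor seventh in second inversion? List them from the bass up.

E minor seventh is E–G–B–D. Second inversion puts the fifth (B) in the bass, with the remaining tones above: B, D, E, G.

B, D, E, G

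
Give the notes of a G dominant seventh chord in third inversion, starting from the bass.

F, G, B, D

G dominant seventh is G–B–D–F. Third inversion puts the seventh (F) in the bass, with the remaining tones above: F, G, B, D.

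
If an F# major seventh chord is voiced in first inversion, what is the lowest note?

A#

F# major seventh is F#–A#–C#–E#. First inversion places the third in the bass: A#.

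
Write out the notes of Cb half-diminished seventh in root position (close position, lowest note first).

The chord tones are Cb–Ebb–Gbb–Bbb. With the root (Cb) lowest for root position: Cb, Ebb, Gbb, Bbb.

Cb, Ebb, Gbb, Bbb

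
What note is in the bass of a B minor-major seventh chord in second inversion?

In second inversion the fifth is lowest. For B minor-major seventh (B–D–F#–A#) that is F#.

F#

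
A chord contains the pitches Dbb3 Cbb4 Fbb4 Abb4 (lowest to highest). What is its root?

Dbb

The distinct letter names are Dbb, Cbb, Fbb, Abb. Arranged as a stack of thirds they read Dbb–Fbb–Abb–Cbb, so Dbb is the root (a Dbb minor seventh chord).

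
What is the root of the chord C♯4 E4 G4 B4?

C#

The distinct letter names are C#, E, G, B. Arranged as a stack of thirds they read C#–E–G–B, so C# is the root (a C# half-diminished seventh chord).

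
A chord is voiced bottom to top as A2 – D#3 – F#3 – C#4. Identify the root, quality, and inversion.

D# half-diminished seventh, second inversion

Reducing to letter names: A, D#, F#, C#. These stack in thirds as D#–F#–A–C# — a D# half-diminished seventh chord.
With the fifth (A) in the bass, the chord is in second inversion (figured bass 4/3).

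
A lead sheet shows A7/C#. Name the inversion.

first inversion

A7/C# means A dominant seventh with C# in the bass. C# is the third of A dominant seventh (A–C#–E–G), so this is first inversion.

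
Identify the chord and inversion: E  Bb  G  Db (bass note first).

E diminished seventh, root position

The pitch classes E, Bb, G, Db arrange in thirds as E–G–Bb–Db: an E diminished seventh chord.
With the root (E) in the bass, the chord is in root position (figured bass 7).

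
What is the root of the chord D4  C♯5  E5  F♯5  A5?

Reordering D, C#, E, F#, A into stacked thirds gives D–F#–A–C#–E; the bottom of that stack, D, is the root.

D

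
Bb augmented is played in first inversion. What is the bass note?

D

Bb augmented is Bb–D–F#. First inversion places the third in the bass: D.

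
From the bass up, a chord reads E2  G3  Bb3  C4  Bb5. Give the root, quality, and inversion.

The pitch classes E, G, Bb, C arrange in thirds as C–E–G–Bb: a C dominant seventh chord.
The lowest note is E, the third of the chord, so this is first inversion (figured bass 6/5).

C dominant seventh, first inversion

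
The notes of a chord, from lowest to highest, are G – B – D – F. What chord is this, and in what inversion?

G dominant seventh, root position

The distinct note names are G, B, D, F. Stacked in thirds they read G–B–D–F, which is a dominant seventh chord on G.
With the root (G) in the bass, the chord is in root position (figured bass 7).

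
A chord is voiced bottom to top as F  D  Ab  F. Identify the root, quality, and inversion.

D diminished, first inversion

The distinct note names are F, D, Ab. Stacked in thirds they read D–F–Ab, which is a diminished triad on D.
With the third (F) in the bass, the chord is in first inversion (figured bass 6).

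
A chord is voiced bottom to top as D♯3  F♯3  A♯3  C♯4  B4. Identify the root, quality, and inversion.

B major ninth, first inversion

The distinct note names are D#, F#, A#, C#, B. Stacked in thirds they read B–D#–F#–A#–C#, which is a major ninth chord on B.
D# is the third of B major ninth; third in the bass means first inversion.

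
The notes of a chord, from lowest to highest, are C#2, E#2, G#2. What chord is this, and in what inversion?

C# major, root position

Reducing to letter names: C#, E#, G#. These stack in thirds as C#–E#–G# — a C# major triad.
C# is the root of C# major; root in the bass means root position (figured bass 5/3).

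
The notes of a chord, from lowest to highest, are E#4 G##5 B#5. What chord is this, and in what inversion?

E# major, root position

The pitch classes E#, G##, B# arrange in thirds as E#–G##–B#: an E# major triad.
With the root (E#) in the bass, the chord is in root position (figured bass 5/3).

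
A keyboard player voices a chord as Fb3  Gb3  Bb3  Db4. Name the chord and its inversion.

Gb dominant seventh, third inversion

The distinct note names are Fb, Gb, Bb, Db. Stacked in thirds they read Gb–Bb–Db–Fb, which is a dominant seventh chord on Gb.
With the seventh (Fb) in the bass, the chord is in third inversion (figured bass 4/2).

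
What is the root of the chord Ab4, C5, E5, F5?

F

Reordering Ab, C, E, F into stacked thirds gives F–Ab–C–E; the bottom of that stack, F, is the root.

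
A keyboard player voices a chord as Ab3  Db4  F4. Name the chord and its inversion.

Db major, second inversion

Reducing to letter names: Ab, Db, F. These stack in thirds as Db–F–Ab — a Db major triad.
The lowest note is Ab, the fifth of the chord, so this is second inversion (figured bass 6/4).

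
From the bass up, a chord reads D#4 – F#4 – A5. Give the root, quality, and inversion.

D# diminished, root position

Reducing to letter names: D#, F#, A. These stack in thirds as D#–F#–A — a D# diminished triad.
The lowest note is D#, the root of the chord, so this is root position (figured bass 5/3).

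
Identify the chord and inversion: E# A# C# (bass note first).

The pitch classes E#, A#, C# arrange in thirds as A#–C#–E#: an A# minor triad.
The lowest note is E#, the fifth of the chord, so this is second inversion (figured bass 6/4).

A# minor, second inversion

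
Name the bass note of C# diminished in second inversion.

The fifth of C# diminished (C#–E–G) is G; that is the bass in second inversion.

G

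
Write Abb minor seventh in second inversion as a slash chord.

Abbm7/Ebb

Second inversion of Abb minor seventh has the fifth (Ebb) in the bass. As a slash chord: Abbm7/Ebb.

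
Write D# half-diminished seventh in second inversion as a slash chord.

D#ø7/A

Second inversion of D# half-diminished seventh has the fifth (A) in the bass. As a slash chord: D#ø7/A.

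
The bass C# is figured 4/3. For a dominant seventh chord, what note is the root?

The figures 4/3 mean the fifth of the chord is in the bass. If C# is the fifth of a dominant seventh chord, the root is F# (chord tones F#–A#–C#–E).

F#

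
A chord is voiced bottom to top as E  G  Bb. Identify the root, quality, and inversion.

The pitch classes E, G, Bb arrange in thirds as E–G–Bb: an E diminished triad.
With the root (E) in the bass, the chord is in root position (figured bass 5/3).

E diminished, root position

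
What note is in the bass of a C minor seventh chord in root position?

C

C minor seventh is C–Eb–G–Bb. Root position places the root in the bass: C.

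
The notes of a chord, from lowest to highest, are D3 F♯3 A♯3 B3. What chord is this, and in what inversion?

The pitch classes D, F#, A#, B arrange in thirds as B–D–F#–A#: a B minor-major seventh chord.
With the third (D) in the bass, the chord is in first inversion (figured bass 6/5).

B minor-major seventh, first inversion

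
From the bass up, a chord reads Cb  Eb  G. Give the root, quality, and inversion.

Reducing to letter names: Cb, Eb, G. These stack in thirds as Cb–Eb–G — a Cb augmented triad.
The lowest note is Cb, the root of the chord, so this is root position (figured bass 5/3).

Cb augmented, root position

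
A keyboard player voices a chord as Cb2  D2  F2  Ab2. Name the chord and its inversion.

Reducing to letter names: Cb, D, F, Ab. These stack in thirds as D–F–Ab–Cb — a D diminished seventh chord.
The lowest note is Cb, the seventh of the chord, so this is third inversion (figured bass 4/2).

D diminished seventh, third inversion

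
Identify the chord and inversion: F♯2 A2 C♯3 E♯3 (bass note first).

The distinct note names are F#, A, C#, E#. Stacked in thirds they read F#–A–C#–E#, which is a minor-major seventh chord on F#.
F# is the root of F# minor-major seventh; root in the bass means root position (figured bass 7).

F# minor-major seventh, root position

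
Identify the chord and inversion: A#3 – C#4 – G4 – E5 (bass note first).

A# diminished seventh, root position

The distinct note names are A#, C#, G, E. Stacked in thirds they read A#–C#–E–G, which is a diminished seventh chord on A#.
A# is the root of A# diminished seventh; root in the bass means root position (figured bass 7).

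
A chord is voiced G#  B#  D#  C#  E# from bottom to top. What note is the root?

Reordering G#, B#, D#, C#, E# into stacked thirds gives C#–E#–G#–B#–D#; the bottom of that stack, C#, is the root.

C#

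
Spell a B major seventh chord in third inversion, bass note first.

The chord tones are B–D#–F#–A#. With the seventh (A#) lowest for third inversion: A#, B, D#, F#.

A#, B, D#, F#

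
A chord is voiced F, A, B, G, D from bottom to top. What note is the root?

G

The distinct letter names are F, A, B, G, D. Arranged as a stack of thirds they read G–B–D–F–A, so G is the root (a G dominant ninth chord).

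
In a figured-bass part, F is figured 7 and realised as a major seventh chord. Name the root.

The figures 7 mean the root of the chord is in the bass. If F is the root of a major seventh chord, the root is F (chord tones F–A–C–E).

F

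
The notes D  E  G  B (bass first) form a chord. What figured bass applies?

4/2

The notes D, E, G, B stack in thirds as E–G–B–D — an E minor seventh chord. The bass D is the seventh, so this is third inversion: figured 4/2.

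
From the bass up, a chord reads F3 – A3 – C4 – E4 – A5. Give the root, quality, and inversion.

F major seventh, root position

Reducing to letter names: F, A, C, E. These stack in thirds as F–A–C–E — an F major seventh chord.
F is the root of F major seventh; root in the bass means root position (figured bass 7).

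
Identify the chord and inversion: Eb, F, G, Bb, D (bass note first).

Eb major ninth, root position

Reducing to letter names: Eb, F, G, Bb, D. These stack in thirds as Eb–G–Bb–D–F — an Eb major ninth chord.
Eb is the root of Eb major ninth; root in the bass means root position.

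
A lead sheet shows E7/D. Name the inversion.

E7/D means E dominant seventh with D in the bass. D is the seventh of E dominant seventh (E–G#–B–D), so this is third inversion.

third inversion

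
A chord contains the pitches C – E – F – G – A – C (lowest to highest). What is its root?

F

The distinct letter names are C, E, F, G, A. Arranged as a stack of thirds they read F–A–C–E–G, so F is the root (an F major ninth chord).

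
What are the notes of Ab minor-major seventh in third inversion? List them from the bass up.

The chord tones are Ab–Cb–Eb–G. With the seventh (G) lowest for third inversion: G, Ab, Cb, Eb.

G, Ab, Cb, Eb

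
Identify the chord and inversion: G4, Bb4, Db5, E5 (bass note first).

The pitch classes G, Bb, Db, E arrange in thirds as E–G–Bb–Db: an E diminished seventh chord.
The lowest note is G, the third of the chord, so this is first inversion (figured bass 6/5).

E diminished seventh, first inversion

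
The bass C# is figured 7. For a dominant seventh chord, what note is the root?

C#

The figures 7 mean the root of the chord is in the bass. If C# is the root of a dominant seventh chord, the root is C# (chord tones C#–E#–G#–B).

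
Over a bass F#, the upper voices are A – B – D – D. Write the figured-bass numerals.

The notes F#, A, B, D stack in thirds as B–D–F#–A — a B minor seventh chord. The bass F# is the fifth, so this is second inversion: figured 4/3.

4/3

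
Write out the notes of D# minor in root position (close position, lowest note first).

D#, F#, A#

D# minor is D#–F#–A#. Root position puts the root (D#) in the bass, with the remaining tones above: D#, F#, A#.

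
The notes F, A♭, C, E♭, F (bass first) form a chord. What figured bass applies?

7

The notes F, Ab, C, Eb stack in thirds as F–Ab–C–Eb — an F minor seventh chord. The bass F is the root, so this is root position: figured 7.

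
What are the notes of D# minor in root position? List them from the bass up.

Spelling D# minor: D#–F#–A#. In root position the root is bass, giving D#, F#, A# from the bottom.

D#, F#, A#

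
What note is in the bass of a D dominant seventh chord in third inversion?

C

The seventh of D dominant seventh (D–F#–A–C) is C; that is the bass in third inversion.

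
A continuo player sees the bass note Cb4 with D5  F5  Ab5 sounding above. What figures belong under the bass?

4/2

The notes Cb, D, F, Ab stack in thirds as D–F–Ab–Cb — a D diminished seventh chord. The bass Cb is the seventh, so this is third inversion: figured 4/2.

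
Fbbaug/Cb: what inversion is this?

Fbbaug/Cb means Fbb augmented with Cb in the bass. Cb is the fifth of Fbb augmented (Fbb–Abb–Cb), so this is second inversion.

second inversion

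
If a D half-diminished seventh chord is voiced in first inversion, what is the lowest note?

D half-diminished seventh is D–F–Ab–C. First inversion places the third in the bass: F.

F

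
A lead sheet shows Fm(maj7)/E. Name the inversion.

Fm(maj7)/E means F minor-major seventh with E in the bass. E is the seventh of F minor-major seventh (F–Ab–C–E), so this is third inversion.

third inversion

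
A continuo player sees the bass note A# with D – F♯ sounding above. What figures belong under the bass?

6/4

The notes A#, D, F# stack in thirds as D–F#–A# — a D augmented triad. The bass A# is the fifth, so this is second inversion: figured 6/4.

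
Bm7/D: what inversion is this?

Bm7/D means B minor seventh with D in the bass. D is the third of B minor seventh (B–D–F#–A), so this is first inversion.

first inversion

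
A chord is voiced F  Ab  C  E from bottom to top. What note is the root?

F

F, Ab, C, E are the tones of an F minor-major seventh chord (F–Ab–C–E), making F the root.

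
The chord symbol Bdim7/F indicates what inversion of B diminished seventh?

Bdim7/F means B diminished seventh with F in the bass. F is the fifth of B diminished seventh (B–D–F–Ab), so this is second inversion.

second inversion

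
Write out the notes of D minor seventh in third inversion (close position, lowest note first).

C, D, F, A

Spelling D minor seventh: D–F–A–C. In third inversion the seventh is bass, giving C, D, F, A from the bottom.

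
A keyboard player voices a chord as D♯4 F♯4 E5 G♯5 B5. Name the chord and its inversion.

Reducing to letter names: D#, F#, E, G#, B. These stack in thirds as E–G#–B–D#–F# — an E major ninth chord.
The lowest note is D#, the seventh of the chord, so this is third inversion.

E major ninth, third inversion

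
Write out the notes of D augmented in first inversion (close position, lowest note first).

F#, A#, D

The chord tones are D–F#–A#. With the third (F#) lowest for first inversion: F#, A#, D.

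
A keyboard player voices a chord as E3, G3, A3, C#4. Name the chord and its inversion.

A dominant seventh, second inversion

The distinct note names are E, G, A, C#. Stacked in thirds they read A–C#–E–G, which is a dominant seventh chord on A.
E is the fifth of A dominant seventh; fifth in the bass means second inversion (figured bass 4/3).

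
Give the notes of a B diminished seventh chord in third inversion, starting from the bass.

B diminished seventh is B–D–F–Ab. Third inversion puts the seventh (Ab) in the bass, with the remaining tones above: Ab, B, D, F.

Ab, B, D, F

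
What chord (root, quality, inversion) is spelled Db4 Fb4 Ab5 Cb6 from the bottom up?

The distinct note names are Db, Fb, Ab, Cb. Stacked in thirds they read Db–Fb–Ab–Cb, which is a minor seventh chord on Db.
The lowest note is Db, the root of the chord, so this is root position (figured bass 7).

Db minor seventh, root position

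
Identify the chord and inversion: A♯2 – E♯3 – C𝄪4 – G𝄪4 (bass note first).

A# major seventh, root position

The distinct note names are A#, E#, C##, G##. Stacked in thirds they read A#–C##–E#–G##, which is a major seventh chord on A#.
The lowest note is A#, the root of the chord, so this is root position (figured bass 7).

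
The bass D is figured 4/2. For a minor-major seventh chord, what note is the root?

The figures 4/2 mean the seventh of the chord is in the bass. If D is the seventh of a minor-major seventh chord, the root is Eb (chord tones Eb–Gb–Bb–D).

Eb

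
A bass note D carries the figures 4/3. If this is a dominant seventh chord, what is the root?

The figures 4/3 mean the fifth of the chord is in the bass. If D is the fifth of a dominant seventh chord, the root is G (chord tones G–B–D–F).

G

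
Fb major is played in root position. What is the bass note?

Fb

The root of Fb major (Fb–Ab–Cb) is Fb; that is the bass in root position.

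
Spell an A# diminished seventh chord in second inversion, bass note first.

A# diminished seventh is A#–C#–E–G. Second inversion puts the fifth (E) in the bass, with the remaining tones above: E, G, A#, C#.

E, G, A#, C#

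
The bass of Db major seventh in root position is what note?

Db

In root position the root is lowest. For Db major seventh (Db–F–Ab–C) that is Db.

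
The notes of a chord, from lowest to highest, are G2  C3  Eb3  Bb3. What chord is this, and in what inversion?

The distinct note names are G, C, Eb, Bb. Stacked in thirds they read C–Eb–G–Bb, which is a minor seventh chord on C.
The lowest note is G, the fifth of the chord, so this is second inversion (figured bass 4/3).

C minor seventh, second inversion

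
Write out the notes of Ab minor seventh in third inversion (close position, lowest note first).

Gb, Ab, Cb, Eb

Spelling Ab minor seventh: Ab–Cb–Eb–Gb. In third inversion the seventh is bass, giving Gb, Ab, Cb, Eb from the bottom.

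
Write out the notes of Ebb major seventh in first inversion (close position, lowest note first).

Gb, Bbb, Db, Ebb

Spelling Ebb major seventh: Ebb–Gb–Bbb–Db. In first inversion the third is bass, giving Gb, Bbb, Db, Ebb from the bottom.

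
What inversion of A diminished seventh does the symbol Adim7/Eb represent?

second inversion

Adim7/Eb means A diminished seventh with Eb in the bass. Eb is the fifth of A diminished seventh (A–C–Eb–Gb), so this is second inversion.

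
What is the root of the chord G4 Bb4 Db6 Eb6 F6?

The distinct letter names are G, Bb, Db, Eb, F. Arranged as a stack of thirds they read Eb–G–Bb–Db–F, so Eb is the root (an Eb dominant ninth chord).

Eb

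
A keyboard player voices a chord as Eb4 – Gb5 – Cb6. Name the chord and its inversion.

The pitch classes Eb, Gb, Cb arrange in thirds as Cb–Eb–Gb: a Cb major triad.
With the third (Eb) in the bass, the chord is in first inversion (figured bass 6).

Cb major, first inversion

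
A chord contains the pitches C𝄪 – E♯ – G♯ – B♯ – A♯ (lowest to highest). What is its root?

Reordering C##, E#, G#, B#, A# into stacked thirds gives A#–C##–E#–G#–B#; the bottom of that stack, A#, is the root.

A#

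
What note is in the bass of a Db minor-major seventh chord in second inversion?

Ab

Db minor-major seventh is Db–Fb–Ab–C. Second inversion places the fifth in the bass: Ab.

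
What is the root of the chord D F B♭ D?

Reordering D, F, Bb into stacked thirds gives Bb–D–F; the bottom of that stack, Bb, is the root.

Bb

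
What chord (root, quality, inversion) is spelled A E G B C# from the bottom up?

The distinct note names are A, E, G, B, C#. Stacked in thirds they read A–C#–E–G–B, which is a dominant ninth chord on A.
A is the root of A dominant ninth; root in the bass means root position.

A dominant ninth, root position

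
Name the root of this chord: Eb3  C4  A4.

The distinct letter names are Eb, C, A. Arranged as a stack of thirds they read A–C–Eb, so A is the root (an A diminished triad).

A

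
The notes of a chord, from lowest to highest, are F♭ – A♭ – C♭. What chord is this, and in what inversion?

Reducing to letter names: Fb, Ab, Cb. These stack in thirds as Fb–Ab–Cb — an Fb major triad.
The lowest note is Fb, the root of the chord, so this is root position (figured bass 5/3).

Fb major, root position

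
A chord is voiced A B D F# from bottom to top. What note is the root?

B

The distinct letter names are A, B, D, F#. Arranged as a stack of thirds they read B–D–F#–A, so B is the root (a B minor seventh chord).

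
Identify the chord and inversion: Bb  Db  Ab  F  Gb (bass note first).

Gb major ninth, first inversion

The pitch classes Bb, Db, Ab, F, Gb arrange in thirds as Gb–Bb–Db–F–Ab: a Gb major ninth chord.
The lowest note is Bb, the third of the chord, so this is first inversion.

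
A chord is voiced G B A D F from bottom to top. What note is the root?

The distinct letter names are G, B, A, D, F. Arranged as a stack of thirds they read G–B–D–F–A, so G is the root (a G dominant ninth chord).

G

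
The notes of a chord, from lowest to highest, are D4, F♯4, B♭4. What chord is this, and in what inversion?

Reducing to letter names: D, F#, Bb. These stack in thirds as Bb–D–F# — a Bb augmented triad.
With the third (D) in the bass, the chord is in first inversion (figured bass 6).

Bb augmented, first inversion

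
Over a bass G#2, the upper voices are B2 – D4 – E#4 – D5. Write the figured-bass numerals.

The notes G#, B, D, E# stack in thirds as E#–G#–B–D — an E# diminished seventh chord. The bass G# is the third, so this is first inversion: figured 6/5.

6/5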